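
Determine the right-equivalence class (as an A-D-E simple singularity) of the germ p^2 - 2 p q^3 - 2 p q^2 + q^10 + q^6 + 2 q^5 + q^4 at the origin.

A9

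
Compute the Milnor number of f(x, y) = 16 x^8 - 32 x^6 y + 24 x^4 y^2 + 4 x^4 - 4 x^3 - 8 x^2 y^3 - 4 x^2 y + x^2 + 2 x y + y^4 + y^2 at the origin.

3

The Hessian of f at 0 has rank 1. Corank 1: A-series; mu = 3 gives A_3.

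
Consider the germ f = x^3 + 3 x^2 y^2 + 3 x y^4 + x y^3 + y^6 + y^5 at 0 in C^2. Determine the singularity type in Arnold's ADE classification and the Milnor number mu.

The Hessian of f at 0 is [[0, 0], [0, 0]] with rank 0, so corank 2. A Groebner basis of the Jacobian ideal J(f) in C{x,y} is {-x^2 + y^4 - y^3/3, x^3, x^2*y + x^2/3 + y^3/9, x^2 + x*y^2 + y^3/3}; counting standard monomials gives mu = 7. Corank 2; j^3 = x^3 is a perfect cube, so E-series; the 4-jet and mu = 7 give E_7.

Type E7, Milnor number mu = 7.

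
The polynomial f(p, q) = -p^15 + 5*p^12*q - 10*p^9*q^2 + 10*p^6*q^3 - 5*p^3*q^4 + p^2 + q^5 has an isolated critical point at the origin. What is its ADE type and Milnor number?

The Hessian of f at 0 is [[2, 0], [0, 0]] with rank 1, so corank 1. A Groebner basis of the Jacobian ideal J(f) in C{p,q} is {q^4, p}; counting standard monomials gives mu = 4. Corank 1: A-series; mu = 4 gives A_4.

Type A4, Milnor number mu = 4.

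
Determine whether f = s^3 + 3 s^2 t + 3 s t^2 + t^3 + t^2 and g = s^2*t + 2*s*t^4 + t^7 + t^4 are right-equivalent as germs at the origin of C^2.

No.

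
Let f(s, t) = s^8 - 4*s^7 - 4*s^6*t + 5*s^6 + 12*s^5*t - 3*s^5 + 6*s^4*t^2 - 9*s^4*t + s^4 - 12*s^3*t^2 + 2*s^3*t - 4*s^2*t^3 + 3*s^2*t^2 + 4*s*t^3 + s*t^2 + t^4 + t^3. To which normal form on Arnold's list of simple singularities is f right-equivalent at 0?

The Hessian of f at 0 is [[0, 0], [0, 0]] with rank 0, so corank 2. A Groebner basis of the Jacobian ideal J(f) in C{s,t} is {s^3 + t^2/4, t^3, s*t + 5*t^2/4}; counting standard monomials gives mu = 5. Corank 2; j^3 = t^2*(s + t) has shape L^2 M (L != M), so D-series; mu = 5 gives D_5.

D_5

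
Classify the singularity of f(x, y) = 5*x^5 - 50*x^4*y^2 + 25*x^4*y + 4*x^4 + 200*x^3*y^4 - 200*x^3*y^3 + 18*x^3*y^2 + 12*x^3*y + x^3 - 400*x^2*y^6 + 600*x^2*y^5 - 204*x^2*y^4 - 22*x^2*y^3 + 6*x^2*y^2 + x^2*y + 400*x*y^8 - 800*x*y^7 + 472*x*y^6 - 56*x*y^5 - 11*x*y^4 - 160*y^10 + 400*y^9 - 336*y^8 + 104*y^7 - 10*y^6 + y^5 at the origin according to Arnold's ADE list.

The Hessian of f at 0 has rank 0. Corank 2; j^3 = x^2*(x + y) has shape L^2 M (L != M), so D-series; mu = 6 gives D_6.

D_6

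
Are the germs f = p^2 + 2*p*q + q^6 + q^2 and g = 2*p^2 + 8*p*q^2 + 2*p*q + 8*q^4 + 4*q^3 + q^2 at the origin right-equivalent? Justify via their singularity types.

The Hessian of f at 0 has rank 1. Corank 1: A-series; mu = 5 gives A_5. The Hessian of g at 0 has rank 2. Corank 0: nondegenerate Morse point, so A_1. f is A_5 but g is A_1, hence not right-equivalent.

No.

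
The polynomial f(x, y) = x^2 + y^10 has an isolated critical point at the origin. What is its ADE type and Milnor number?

Type A_9, Milnor number mu = 9.

The Hessian of f at 0 is [[2, 0], [0, 0]] with rank 1, so corank 1. A Groebner basis of the Jacobian ideal J(f) in C{x,y} is {y^9, x}; counting standard monomials gives mu = 9. Corank 1: A-series; mu = 9 gives A_9.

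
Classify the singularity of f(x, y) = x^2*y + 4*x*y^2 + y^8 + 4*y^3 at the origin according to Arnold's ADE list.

D_9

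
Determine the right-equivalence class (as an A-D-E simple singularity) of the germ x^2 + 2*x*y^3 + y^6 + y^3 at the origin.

The Hessian of f at 0 has rank 1. Corank 1: A-series; mu = 2 gives A_2.

A_2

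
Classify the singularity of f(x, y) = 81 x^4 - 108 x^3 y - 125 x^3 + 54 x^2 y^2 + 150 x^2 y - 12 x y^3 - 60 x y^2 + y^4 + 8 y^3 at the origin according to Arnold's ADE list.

The Hessian of f at 0 has rank 0. Corank 2; j^3 = -(5*x - 2*y)^3 is a perfect cube, so E-series; the 4-jet and mu = 6 give E_6.

E6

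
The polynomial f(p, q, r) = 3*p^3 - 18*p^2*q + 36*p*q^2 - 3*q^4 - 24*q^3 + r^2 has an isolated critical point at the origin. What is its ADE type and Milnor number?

Type E6, Milnor number mu = 6.

The Hessian of f at 0 is [[0, 0, 0], [0, 0, 0], [0, 0, 2]] with rank 1, so corank 2. A Groebner basis of the Jacobian ideal J(f) in C{p,q,r} is {q^3, p^2 - 4*p*q + 4*q^2, r}; counting standard monomials gives mu = 6. Corank 2; j^3 = 3*(p - 2*q)^3 is a perfect cube, so E-series; the 4-jet and mu = 6 give E_6.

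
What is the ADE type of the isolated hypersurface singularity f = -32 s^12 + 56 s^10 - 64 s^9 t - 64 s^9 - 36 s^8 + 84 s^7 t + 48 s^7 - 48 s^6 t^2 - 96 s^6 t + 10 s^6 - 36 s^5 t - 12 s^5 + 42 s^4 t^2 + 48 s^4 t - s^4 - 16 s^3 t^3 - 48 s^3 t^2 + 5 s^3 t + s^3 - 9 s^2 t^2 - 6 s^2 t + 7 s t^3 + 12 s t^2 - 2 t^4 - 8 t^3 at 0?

E_{7}

The Hessian of f at 0 is [[0, 0], [0, 0]] with rank 0, so corank 2. A Groebner basis of the Jacobian ideal J(f) in C{s,t} is {3*s^2 - 12*s*t + t^4 - t^3 + 12*t^2, s^3 - 18*s^2 + 72*s*t - 2*t^3 - 72*t^2, s^2*t - 7*s^2 + 28*s*t - 5*t^3/3 - 28*t^2, -2*s^2 + s*t^2 + 8*s*t - 4*t^3/3 - 8*t^2}; counting standard monomials gives mu = 7. Corank 2; j^3 = (s - 2*t)^3 is a perfect cube, so E-series; the 4-jet and mu = 7 give E_7.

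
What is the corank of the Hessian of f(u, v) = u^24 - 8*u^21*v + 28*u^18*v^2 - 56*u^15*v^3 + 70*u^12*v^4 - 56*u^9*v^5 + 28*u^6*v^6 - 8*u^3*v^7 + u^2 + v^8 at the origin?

1

Hessian at 0 has rank 1.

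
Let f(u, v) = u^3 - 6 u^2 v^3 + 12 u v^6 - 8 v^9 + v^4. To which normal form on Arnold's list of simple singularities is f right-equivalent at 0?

E6

The Hessian of f at 0 is [[0, 0], [0, 0]] with rank 0, so corank 2. A Groebner basis of the Jacobian ideal J(f) in C{u,v} is {v^3, u^2}; counting standard monomials gives mu = 6. Corank 2; j^3 = u^3 is a perfect cube, so E-series; the 4-jet and mu = 6 give E_6.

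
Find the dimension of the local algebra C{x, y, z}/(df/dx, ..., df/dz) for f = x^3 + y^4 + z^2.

The Hessian of f at 0 has rank 1. Corank 2; j^3 = x^3 is a perfect cube, so E-series; the 4-jet and mu = 6 give E_6.

6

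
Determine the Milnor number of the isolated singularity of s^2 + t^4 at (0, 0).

3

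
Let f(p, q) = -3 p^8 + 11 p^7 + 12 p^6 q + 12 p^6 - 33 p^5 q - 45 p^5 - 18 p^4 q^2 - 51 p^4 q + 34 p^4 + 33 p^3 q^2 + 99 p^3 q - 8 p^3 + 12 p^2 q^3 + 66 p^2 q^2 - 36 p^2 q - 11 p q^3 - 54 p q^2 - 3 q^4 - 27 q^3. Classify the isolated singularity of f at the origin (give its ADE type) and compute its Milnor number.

Type E_{7}, Milnor number mu = 7.

The Hessian of f at 0 has rank 0. Corank 2; j^3 = -(2*p + 3*q)^3 is a perfect cube, so E-series; the 4-jet and mu = 7 give E_7.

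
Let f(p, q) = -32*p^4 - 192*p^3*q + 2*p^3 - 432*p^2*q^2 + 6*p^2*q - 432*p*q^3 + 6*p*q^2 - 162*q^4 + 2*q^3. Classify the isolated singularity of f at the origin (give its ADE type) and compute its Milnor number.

Type E_{6}, Milnor number mu = 6.

The Hessian of f at 0 is [[0, 0], [0, 0]] with rank 0, so corank 2. A Groebner basis of the Jacobian ideal J(f) in C{p,q} is {q^4, p*q^2 + 7*q^3/6, p^2 + 2*p*q + q^2}; counting standard monomials gives mu = 6. Corank 2; j^3 = 2*(p + q)^3 is a perfect cube, so E-series; the 4-jet and mu = 6 give E_6.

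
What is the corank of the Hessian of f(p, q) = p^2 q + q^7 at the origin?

Hessian at 0 has rank 0.

2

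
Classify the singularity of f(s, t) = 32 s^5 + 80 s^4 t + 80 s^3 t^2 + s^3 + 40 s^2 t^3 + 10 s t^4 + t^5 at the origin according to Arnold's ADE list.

E_{8}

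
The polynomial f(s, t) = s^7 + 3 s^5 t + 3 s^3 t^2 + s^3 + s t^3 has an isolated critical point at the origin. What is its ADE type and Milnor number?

Type E7, Milnor number mu = 7.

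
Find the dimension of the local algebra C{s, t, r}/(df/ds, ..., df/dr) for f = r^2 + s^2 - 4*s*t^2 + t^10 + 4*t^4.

The Hessian of f at 0 is [[2, 0, 0], [0, 0, 0], [0, 0, 2]] with rank 2, so corank 1. A Groebner basis of the Jacobian ideal J(f) in C{s,t,r} is {s^5, s^4*t, -s/2 + t^2, r}; counting standard monomials gives mu = 9. Corank 1: A-series; mu = 9 gives A_9.

9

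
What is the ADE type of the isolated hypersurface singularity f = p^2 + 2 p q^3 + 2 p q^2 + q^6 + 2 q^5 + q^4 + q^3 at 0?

A2

The Hessian of f at 0 has rank 1. Corank 1: A-series; mu = 2 gives A_2.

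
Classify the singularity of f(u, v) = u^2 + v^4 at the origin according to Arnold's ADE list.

The Hessian of f at 0 is [[2, 0], [0, 0]] with rank 1, so corank 1. A Groebner basis of the Jacobian ideal J(f) in C{u,v} is {v^3, u}; counting standard monomials gives mu = 3. Corank 1: A-series; mu = 3 gives A_3.

A_3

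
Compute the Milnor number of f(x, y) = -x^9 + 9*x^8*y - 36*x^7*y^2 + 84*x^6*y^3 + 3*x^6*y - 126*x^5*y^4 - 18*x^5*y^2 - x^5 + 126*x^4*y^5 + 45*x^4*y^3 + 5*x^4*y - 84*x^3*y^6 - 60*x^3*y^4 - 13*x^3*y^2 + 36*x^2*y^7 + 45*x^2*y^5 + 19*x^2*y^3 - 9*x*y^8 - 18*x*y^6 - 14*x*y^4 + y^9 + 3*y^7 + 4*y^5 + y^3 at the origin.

The Hessian of f at 0 has rank 0. Corank 2; j^3 = y^3 is a perfect cube, so E-series; the 5-jet and mu = 8 give E_8.

8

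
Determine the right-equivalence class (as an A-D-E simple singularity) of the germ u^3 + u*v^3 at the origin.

The Hessian of f at 0 is [[0, 0], [0, 0]] with rank 0, so corank 2. A Groebner basis of the Jacobian ideal J(f) in C{u,v} is {u^3, u*v^2, 3*u^2 + v^3}; counting standard monomials gives mu = 7. Corank 2; j^3 = u^3 is a perfect cube, so E-series; the 4-jet and mu = 7 give E_7.

E7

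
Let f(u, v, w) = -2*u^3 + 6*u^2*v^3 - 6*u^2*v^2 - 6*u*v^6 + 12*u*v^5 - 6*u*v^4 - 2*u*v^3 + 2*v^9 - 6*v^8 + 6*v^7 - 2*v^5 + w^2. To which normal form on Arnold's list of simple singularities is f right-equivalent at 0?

The Hessian of f at 0 has rank 1. Corank 2; j^3 = -2*u^3 is a perfect cube, so E-series; the 4-jet and mu = 7 give E_7.

E_7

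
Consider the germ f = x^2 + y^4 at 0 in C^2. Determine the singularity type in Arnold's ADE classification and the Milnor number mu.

The Hessian of f at 0 is [[2, 0], [0, 0]] with rank 1, so corank 1. A Groebner basis of the Jacobian ideal J(f) in C{x,y} is {y^3, x}; counting standard monomials gives mu = 3. Corank 1: A-series; mu = 3 gives A_3.

Type A_{3}, Milnor number mu = 3.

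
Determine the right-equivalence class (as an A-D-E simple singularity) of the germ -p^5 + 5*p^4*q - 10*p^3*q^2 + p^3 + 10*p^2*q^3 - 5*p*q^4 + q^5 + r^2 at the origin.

E_8

The Hessian of f at 0 has rank 1. Corank 2; j^3 = p^3 is a perfect cube, so E-series; the 5-jet and mu = 8 give E_8.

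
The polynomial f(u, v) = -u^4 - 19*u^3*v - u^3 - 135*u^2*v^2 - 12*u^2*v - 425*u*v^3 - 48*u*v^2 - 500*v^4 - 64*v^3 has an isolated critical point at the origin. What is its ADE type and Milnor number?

Type E_{7}, Milnor number mu = 7.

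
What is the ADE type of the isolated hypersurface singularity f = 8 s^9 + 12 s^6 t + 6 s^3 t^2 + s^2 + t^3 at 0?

A_2

The Hessian of f at 0 is [[2, 0], [0, 0]] with rank 1, so corank 1. A Groebner basis of the Jacobian ideal J(f) in C{s,t} is {t^2, s}; counting standard monomials gives mu = 2. Corank 1: A-series; mu = 2 gives A_2.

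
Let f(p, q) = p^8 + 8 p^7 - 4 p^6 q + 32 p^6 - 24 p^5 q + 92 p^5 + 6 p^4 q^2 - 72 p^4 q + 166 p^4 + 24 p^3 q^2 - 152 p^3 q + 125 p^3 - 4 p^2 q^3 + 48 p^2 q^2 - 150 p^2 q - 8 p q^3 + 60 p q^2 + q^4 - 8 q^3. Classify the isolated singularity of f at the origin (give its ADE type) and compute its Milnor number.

Type E_6, Milnor number mu = 6.

The Hessian of f at 0 has rank 0. Corank 2; j^3 = (5*p - 2*q)^3 is a perfect cube, so E-series; the 4-jet and mu = 6 give E_6.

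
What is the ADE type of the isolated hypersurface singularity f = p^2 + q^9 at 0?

A_{8}

The Hessian of f at 0 has rank 1. Corank 1: A-series; mu = 8 gives A_8.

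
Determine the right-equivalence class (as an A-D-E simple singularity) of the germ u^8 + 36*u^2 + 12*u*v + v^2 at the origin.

A7

The Hessian of f at 0 has rank 1. Corank 1: A-series; mu = 7 gives A_7.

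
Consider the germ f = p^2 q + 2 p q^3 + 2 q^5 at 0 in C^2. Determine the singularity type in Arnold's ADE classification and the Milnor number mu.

Type D6, Milnor number mu = 6.

The Hessian of f at 0 is [[0, 0], [0, 0]] with rank 0, so corank 2. A Groebner basis of the Jacobian ideal J(f) in C{p,q} is {p^3, p^2*q, -p^2/4 + p*q^2, p*q + q^3}; counting standard monomials gives mu = 6. Corank 2; j^3 = p^2*q has shape L^2 M (L != M), so D-series; mu = 6 gives D_6.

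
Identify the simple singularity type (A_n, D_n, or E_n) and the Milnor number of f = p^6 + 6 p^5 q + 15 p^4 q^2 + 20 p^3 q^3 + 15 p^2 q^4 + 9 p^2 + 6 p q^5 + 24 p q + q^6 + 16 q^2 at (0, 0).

The Hessian of f at 0 has rank 1. Corank 1: A-series; mu = 5 gives A_5.

Type A_5, Milnor number mu = 5.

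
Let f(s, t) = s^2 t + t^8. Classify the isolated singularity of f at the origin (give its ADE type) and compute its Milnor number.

Type D9, Milnor number mu = 9.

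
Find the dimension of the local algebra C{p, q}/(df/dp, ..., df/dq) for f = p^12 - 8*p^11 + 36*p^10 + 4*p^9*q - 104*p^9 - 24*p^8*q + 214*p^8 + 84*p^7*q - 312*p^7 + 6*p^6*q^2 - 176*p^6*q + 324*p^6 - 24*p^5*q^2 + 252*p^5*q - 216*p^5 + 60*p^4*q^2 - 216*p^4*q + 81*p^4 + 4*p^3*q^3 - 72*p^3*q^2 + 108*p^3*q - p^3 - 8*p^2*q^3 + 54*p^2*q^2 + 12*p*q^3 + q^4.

6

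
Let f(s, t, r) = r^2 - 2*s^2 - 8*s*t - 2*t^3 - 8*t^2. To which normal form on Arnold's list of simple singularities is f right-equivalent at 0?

The Hessian of f at 0 has rank 2. Corank 1: A-series; mu = 2 gives A_2.

A2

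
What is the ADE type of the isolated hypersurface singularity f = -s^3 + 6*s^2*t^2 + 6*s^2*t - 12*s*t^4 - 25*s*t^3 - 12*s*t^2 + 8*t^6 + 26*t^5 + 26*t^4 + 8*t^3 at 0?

E_{7}

The Hessian of f at 0 has rank 0. Corank 2; j^3 = -(s - 2*t)^3 is a perfect cube, so E-series; the 4-jet and mu = 7 give E_7.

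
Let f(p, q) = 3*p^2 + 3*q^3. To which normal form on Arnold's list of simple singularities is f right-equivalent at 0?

The Hessian of f at 0 has rank 1. Corank 1: A-series; mu = 2 gives A_2.

A_2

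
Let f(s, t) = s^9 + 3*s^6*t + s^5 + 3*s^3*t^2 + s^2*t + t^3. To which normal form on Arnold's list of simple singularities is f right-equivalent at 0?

D_{4}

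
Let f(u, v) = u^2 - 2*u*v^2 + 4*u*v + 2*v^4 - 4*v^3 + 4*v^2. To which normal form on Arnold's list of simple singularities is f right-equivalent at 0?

A_{3}

The Hessian of f at 0 is [[2, 4], [4, 8]] with rank 1, so corank 1. A Groebner basis of the Jacobian ideal J(f) in C{u,v} is {u^2 - 4*u - 8*v, u*v + 2*u + 4*v, -u + v^2 - 2*v}; counting standard monomials gives mu = 3. Corank 1: A-series; mu = 3 gives A_3.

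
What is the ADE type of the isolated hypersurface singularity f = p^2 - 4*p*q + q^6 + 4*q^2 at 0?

A5

The Hessian of f at 0 has rank 1. Corank 1: A-series; mu = 5 gives A_5.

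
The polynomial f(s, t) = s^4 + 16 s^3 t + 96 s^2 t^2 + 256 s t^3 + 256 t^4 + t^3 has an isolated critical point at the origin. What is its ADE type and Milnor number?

Type E_6, Milnor number mu = 6.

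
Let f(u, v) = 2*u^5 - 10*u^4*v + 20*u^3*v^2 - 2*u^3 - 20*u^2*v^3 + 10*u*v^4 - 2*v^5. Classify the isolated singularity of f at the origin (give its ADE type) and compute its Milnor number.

Type E_{8}, Milnor number mu = 8.

The Hessian of f at 0 has rank 0. Corank 2; j^3 = -2*u^3 is a perfect cube, so E-series; the 5-jet and mu = 8 give E_8.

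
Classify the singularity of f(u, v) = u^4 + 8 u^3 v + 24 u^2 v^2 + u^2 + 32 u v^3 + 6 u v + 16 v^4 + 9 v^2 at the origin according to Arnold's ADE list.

The Hessian of f at 0 has rank 1. Corank 1: A-series; mu = 3 gives A_3.

A3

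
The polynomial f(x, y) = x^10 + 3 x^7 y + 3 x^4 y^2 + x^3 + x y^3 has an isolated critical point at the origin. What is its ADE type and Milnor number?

The Hessian of f at 0 is [[0, 0], [0, 0]] with rank 0, so corank 2. A Groebner basis of the Jacobian ideal J(f) in C{x,y} is {x^3, x*y^2, 3*x^2 + y^3}; counting standard monomials gives mu = 7. Corank 2; j^3 = x^3 is a perfect cube, so E-series; the 4-jet and mu = 7 give E_7.

Type E_{7}, Milnor number mu = 7.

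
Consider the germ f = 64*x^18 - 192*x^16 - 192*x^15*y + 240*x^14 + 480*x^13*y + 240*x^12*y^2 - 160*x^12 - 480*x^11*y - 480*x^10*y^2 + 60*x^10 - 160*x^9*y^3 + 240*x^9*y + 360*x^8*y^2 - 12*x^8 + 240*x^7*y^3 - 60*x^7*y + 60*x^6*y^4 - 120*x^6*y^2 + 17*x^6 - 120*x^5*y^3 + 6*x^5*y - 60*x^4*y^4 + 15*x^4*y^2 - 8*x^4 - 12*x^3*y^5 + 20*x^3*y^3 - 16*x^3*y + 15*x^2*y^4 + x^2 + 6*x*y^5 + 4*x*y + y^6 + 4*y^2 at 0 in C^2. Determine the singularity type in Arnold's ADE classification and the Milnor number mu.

Type A_{5}, Milnor number mu = 5.

The Hessian of f at 0 has rank 1. Corank 1: A-series; mu = 5 gives A_5.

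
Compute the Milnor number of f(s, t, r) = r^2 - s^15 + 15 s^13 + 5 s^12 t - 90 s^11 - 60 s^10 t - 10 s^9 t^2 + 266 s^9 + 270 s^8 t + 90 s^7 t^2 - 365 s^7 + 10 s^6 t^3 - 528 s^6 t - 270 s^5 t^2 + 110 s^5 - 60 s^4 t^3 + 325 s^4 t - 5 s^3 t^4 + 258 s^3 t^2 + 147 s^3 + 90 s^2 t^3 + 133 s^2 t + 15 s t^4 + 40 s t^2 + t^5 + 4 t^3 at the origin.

6

The Hessian of f at 0 is [[0, 0, 0], [0, 0, 0], [0, 0, 2]] with rank 1, so corank 2. A Groebner basis of the Jacobian ideal J(f) in C{s,t,r} is {16807*s*t/97 + t^4 + 4802*t^2/97, s*t^2 + 2*t^3/7, s^2 + 383*s*t/679 + 54*t^2/679, r}; counting standard monomials gives mu = 6. Corank 2; j^3 = (3*s + t)*(7*s + 2*t)^2 has shape L^2 M (L != M), so D-series; mu = 6 gives D_6.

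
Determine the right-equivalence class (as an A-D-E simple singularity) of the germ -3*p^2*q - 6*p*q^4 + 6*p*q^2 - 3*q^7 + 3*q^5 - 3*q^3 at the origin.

D_6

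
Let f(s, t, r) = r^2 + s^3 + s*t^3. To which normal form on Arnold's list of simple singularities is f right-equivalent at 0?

E7

The Hessian of f at 0 is [[0, 0, 0], [0, 0, 0], [0, 0, 2]] with rank 1, so corank 2. A Groebner basis of the Jacobian ideal J(f) in C{s,t,r} is {s^3, s*t^2, 3*s^2 + t^3, r}; counting standard monomials gives mu = 7. Corank 2; j^3 = s^3 is a perfect cube, so E-series; the 4-jet and mu = 7 give E_7.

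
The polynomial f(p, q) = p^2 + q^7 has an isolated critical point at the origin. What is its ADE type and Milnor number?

Type A_6, Milnor number mu = 6.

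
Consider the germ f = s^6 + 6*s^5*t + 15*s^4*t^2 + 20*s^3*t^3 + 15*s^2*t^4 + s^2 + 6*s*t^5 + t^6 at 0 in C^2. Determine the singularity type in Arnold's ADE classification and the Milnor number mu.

Type A_5, Milnor number mu = 5.

The Hessian of f at 0 has rank 1. Corank 1: A-series; mu = 5 gives A_5.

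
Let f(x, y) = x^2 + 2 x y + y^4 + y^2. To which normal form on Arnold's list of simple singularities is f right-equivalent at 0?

The Hessian of f at 0 is [[2, 2], [2, 2]] with rank 1, so corank 1. A Groebner basis of the Jacobian ideal J(f) in C{x,y} is {y^3, x + y}; counting standard monomials gives mu = 3. Corank 1: A-series; mu = 3 gives A_3.

A_3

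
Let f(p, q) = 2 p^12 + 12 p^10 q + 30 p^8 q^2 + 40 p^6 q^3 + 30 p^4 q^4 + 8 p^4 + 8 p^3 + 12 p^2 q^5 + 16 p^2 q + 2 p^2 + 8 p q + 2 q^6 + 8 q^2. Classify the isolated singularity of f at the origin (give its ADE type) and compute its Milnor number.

Type A_5, Milnor number mu = 5.

The Hessian of f at 0 has rank 1. Corank 1: A-series; mu = 5 gives A_5.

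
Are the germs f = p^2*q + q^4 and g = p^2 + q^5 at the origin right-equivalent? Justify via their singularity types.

The Hessian of f at 0 is [[0, 0], [0, 0]] with rank 0, so corank 2. A Groebner basis of the Jacobian ideal J(f) in C{p,q} is {p^3, p^2/4 + q^3, p*q}; counting standard monomials gives mu = 5. Corank 2; j^3 = p^2*q has shape L^2 M (L != M), so D-series; mu = 5 gives D_5. The Hessian of g at 0 is [[2, 0], [0, 0]] with rank 1, so corank 1. A Groebner basis of the Jacobian ideal J(g) in C{p,q} is {q^4, p}; counting standard monomials gives mu = 4. Corank 1: A-series; mu = 4 gives A_4. f is D_5 but g is A_4, hence not right-equivalent.

No.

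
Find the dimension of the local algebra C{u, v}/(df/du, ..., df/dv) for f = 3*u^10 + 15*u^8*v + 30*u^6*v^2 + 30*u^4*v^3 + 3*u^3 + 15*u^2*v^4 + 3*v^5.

8

The Hessian of f at 0 has rank 0. Corank 2; j^3 = 3*u^3 is a perfect cube, so E-series; the 5-jet and mu = 8 give E_8.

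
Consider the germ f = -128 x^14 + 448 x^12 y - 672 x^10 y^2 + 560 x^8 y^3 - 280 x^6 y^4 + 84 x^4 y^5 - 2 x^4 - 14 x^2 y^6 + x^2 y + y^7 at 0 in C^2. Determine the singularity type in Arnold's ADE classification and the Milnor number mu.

The Hessian of f at 0 has rank 0. Corank 2; j^3 = x^2*y has shape L^2 M (L != M), so D-series; mu = 8 gives D_8.

Type D8, Milnor number mu = 8.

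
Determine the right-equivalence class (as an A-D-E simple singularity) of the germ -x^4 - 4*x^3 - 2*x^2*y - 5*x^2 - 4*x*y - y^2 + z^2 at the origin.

A_{1}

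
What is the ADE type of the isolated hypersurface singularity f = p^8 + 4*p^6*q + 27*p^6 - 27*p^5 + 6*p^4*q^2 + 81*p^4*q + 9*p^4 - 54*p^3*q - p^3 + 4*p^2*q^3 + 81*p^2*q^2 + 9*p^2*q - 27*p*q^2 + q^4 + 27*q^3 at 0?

E6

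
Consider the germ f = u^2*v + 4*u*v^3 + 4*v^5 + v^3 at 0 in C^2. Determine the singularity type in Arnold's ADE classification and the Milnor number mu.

The Hessian of f at 0 has rank 0. Corank 2; j^3 = v*(u^2 + v^2) splits into three distinct lines over C (the quadratic factor has nonzero discriminant), so D_4.

Type D4, Milnor number mu = 4.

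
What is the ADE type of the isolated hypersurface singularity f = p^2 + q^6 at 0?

The Hessian of f at 0 is [[2, 0], [0, 0]] with rank 1, so corank 1. A Groebner basis of the Jacobian ideal J(f) in C{p,q} is {q^5, p}; counting standard monomials gives mu = 5. Corank 1: A-series; mu = 5 gives A_5.

A_5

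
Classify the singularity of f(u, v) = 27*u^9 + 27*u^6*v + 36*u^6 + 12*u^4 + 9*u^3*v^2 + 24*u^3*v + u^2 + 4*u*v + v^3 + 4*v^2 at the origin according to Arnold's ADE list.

A_2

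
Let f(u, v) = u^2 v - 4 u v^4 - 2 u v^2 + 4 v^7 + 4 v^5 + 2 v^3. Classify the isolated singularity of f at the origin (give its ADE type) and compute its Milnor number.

The Hessian of f at 0 has rank 0. Corank 2; j^3 = v*(u^2 - 2*u*v + 2*v^2) splits into three distinct lines over C (the quadratic factor has nonzero discriminant), so D_4.

Type D_{4}, Milnor number mu = 4.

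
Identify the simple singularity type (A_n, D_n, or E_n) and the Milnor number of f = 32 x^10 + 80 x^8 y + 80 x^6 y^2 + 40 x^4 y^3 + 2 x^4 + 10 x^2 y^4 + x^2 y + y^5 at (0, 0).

The Hessian of f at 0 has rank 0. Corank 2; j^3 = x^2*y has shape L^2 M (L != M), so D-series; mu = 6 gives D_6.

Type D_6, Milnor number mu = 6.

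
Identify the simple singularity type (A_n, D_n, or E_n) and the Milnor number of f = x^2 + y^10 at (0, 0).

Type A_9, Milnor number mu = 9.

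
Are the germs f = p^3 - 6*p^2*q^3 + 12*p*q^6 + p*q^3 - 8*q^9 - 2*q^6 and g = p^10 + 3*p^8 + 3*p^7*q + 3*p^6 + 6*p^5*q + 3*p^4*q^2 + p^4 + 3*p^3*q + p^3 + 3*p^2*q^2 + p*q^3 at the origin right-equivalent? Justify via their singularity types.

Yes.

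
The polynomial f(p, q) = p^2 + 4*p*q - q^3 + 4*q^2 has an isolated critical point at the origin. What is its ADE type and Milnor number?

Type A2, Milnor number mu = 2.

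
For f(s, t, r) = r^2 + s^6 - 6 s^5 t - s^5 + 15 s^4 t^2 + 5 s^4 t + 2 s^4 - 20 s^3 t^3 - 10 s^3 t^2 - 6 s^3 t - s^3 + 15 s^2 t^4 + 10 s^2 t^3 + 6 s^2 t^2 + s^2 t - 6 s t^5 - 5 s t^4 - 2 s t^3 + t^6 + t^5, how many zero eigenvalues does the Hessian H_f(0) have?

Hessian at 0 has rank 1.

2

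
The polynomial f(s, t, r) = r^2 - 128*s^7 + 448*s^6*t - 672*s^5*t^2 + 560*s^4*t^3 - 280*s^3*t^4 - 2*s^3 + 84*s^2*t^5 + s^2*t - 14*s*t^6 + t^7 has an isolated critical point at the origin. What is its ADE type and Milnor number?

Type D8, Milnor number mu = 8.

The Hessian of f at 0 is [[0, 0, 0], [0, 0, 0], [0, 0, 2]] with rank 1, so corank 2. A Groebner basis of the Jacobian ideal J(f) in C{s,t,r} is {s*t/14 + t^6, s*t^2, s^2 - s*t/2, r}; counting standard monomials gives mu = 8. Corank 2; j^3 = -s^2*(2*s - t) has shape L^2 M (L != M), so D-series; mu = 8 gives D_8.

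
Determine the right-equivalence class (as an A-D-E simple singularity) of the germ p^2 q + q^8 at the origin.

D_{9}

The Hessian of f at 0 is [[0, 0], [0, 0]] with rank 0, so corank 2. A Groebner basis of the Jacobian ideal J(f) in C{p,q} is {p^2/8 + q^7, p^3, p*q}; counting standard monomials gives mu = 9. Corank 2; j^3 = p^2*q has shape L^2 M (L != M), so D-series; mu = 9 gives D_9.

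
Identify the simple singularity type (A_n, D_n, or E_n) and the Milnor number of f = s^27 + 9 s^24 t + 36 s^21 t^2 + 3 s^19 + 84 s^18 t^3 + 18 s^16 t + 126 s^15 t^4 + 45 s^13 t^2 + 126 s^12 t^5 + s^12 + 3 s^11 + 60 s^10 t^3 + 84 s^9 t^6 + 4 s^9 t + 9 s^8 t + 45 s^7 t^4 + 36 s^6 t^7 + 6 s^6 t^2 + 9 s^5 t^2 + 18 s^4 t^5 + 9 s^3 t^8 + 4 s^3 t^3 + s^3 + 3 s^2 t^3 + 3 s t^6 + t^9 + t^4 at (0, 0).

The Hessian of f at 0 is [[0, 0], [0, 0]] with rank 0, so corank 2. A Groebner basis of the Jacobian ideal J(f) in C{s,t} is {t^3, s^2}; counting standard monomials gives mu = 6. Corank 2; j^3 = s^3 is a perfect cube, so E-series; the 4-jet and mu = 6 give E_6.

Type E_6, Milnor number mu = 6.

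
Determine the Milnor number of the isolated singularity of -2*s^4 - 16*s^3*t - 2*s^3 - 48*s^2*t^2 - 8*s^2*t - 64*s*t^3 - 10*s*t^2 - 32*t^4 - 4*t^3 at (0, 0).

5

The Hessian of f at 0 is [[0, 0], [0, 0]] with rank 0, so corank 2. A Groebner basis of the Jacobian ideal J(f) in C{s,t} is {s*t^2 + s*t/4 + t^2/4, -s*t/4 + t^3 - t^2/4, s^2 + 3*s*t + 2*t^2}; counting standard monomials gives mu = 5. Corank 2; j^3 = -2*(s + t)^2*(s + 2*t) has shape L^2 M (L != M), so D-series; mu = 5 gives D_5.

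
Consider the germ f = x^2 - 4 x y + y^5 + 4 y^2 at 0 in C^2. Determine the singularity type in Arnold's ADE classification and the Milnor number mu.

Type A4, Milnor number mu = 4.

The Hessian of f at 0 has rank 1. Corank 1: A-series; mu = 4 gives A_4.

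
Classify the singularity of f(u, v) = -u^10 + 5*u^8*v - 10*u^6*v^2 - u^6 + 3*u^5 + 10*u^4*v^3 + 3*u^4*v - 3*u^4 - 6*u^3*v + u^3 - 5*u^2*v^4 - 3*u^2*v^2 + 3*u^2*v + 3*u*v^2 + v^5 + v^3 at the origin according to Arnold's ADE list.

E8

The Hessian of f at 0 is [[0, 0], [0, 0]] with rank 0, so corank 2. A Groebner basis of the Jacobian ideal J(f) in C{u,v} is {u^2/4 + u*v^3 - u*v^2/2 + u*v/2 - v^3/2 + v^2/4, v^4, u^3 - 3*u^2/2 - 3*u*v + v^3 - 3*v^2/2, u^2*v + u^2/2 + u*v^2 + u*v + v^2/2}; counting standard monomials gives mu = 8. Corank 2; j^3 = (u + v)^3 is a perfect cube, so E-series; the 5-jet and mu = 8 give E_8.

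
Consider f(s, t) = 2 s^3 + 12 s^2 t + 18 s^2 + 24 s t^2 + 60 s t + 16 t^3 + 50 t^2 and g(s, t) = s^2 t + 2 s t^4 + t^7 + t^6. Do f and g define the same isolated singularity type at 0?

The Hessian of f at 0 has rank 1. Corank 1: A-series; mu = 2 gives A_2. The Hessian of g at 0 has rank 0. Corank 2; j^3 = s^2*t has shape L^2 M (L != M), so D-series; mu = 7 gives D_7. f is A_2 but g is D_7, hence not right-equivalent.

No.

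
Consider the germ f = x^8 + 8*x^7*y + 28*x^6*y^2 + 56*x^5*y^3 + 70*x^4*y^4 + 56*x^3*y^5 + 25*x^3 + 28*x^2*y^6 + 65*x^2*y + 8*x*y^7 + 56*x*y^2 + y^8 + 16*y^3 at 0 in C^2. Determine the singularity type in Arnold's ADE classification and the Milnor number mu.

Type D9, Milnor number mu = 9.

The Hessian of f at 0 has rank 0. Corank 2; j^3 = (x + y)*(5*x + 4*y)^2 has shape L^2 M (L != M), so D-series; mu = 9 gives D_9.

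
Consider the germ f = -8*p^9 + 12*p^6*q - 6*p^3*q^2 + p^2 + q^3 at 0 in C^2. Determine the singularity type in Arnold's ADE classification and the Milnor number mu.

The Hessian of f at 0 is [[2, 0], [0, 0]] with rank 1, so corank 1. A Groebner basis of the Jacobian ideal J(f) in C{p,q} is {q^2, p}; counting standard monomials gives mu = 2. Corank 1: A-series; mu = 2 gives A_2.

Type A_{2}, Milnor number mu = 2.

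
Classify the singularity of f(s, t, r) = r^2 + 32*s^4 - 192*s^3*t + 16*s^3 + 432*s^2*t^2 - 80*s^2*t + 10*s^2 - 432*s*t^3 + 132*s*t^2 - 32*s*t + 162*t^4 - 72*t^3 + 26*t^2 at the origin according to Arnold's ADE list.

A_1

The Hessian of f at 0 has rank 3. Corank 0: nondegenerate Morse point, so A_1.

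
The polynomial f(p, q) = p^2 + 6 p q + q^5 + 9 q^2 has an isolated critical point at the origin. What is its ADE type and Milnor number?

The Hessian of f at 0 has rank 1. Corank 1: A-series; mu = 4 gives A_4.

Type A_4, Milnor number mu = 4.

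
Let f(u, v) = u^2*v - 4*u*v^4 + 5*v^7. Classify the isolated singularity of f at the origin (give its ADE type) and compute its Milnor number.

The Hessian of f at 0 has rank 0. Corank 2; j^3 = u^2*v has shape L^2 M (L != M), so D-series; mu = 8 gives D_8.

Type D8, Milnor number mu = 8.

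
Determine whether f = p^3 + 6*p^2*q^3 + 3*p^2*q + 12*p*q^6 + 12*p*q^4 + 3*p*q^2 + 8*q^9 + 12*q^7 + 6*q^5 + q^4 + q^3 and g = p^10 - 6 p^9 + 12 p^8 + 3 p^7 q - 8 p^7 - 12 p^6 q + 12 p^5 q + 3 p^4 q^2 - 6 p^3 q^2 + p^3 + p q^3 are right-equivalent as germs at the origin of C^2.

No.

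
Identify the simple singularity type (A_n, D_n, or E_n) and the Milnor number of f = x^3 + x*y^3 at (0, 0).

Type E_7, Milnor number mu = 7.

The Hessian of f at 0 has rank 0. Corank 2; j^3 = x^3 is a perfect cube, so E-series; the 4-jet and mu = 7 give E_7.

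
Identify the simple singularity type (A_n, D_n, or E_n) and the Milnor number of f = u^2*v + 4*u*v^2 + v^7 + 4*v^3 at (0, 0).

The Hessian of f at 0 has rank 0. Corank 2; j^3 = v*(u + 2*v)^2 has shape L^2 M (L != M), so D-series; mu = 8 gives D_8.

Type D_8, Milnor number mu = 8.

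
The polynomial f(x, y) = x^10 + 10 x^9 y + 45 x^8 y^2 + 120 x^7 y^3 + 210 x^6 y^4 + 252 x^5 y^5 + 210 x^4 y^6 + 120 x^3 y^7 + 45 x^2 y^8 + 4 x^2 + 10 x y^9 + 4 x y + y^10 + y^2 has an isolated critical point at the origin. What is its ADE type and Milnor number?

Type A9, Milnor number mu = 9.

The Hessian of f at 0 has rank 1. Corank 1: A-series; mu = 9 gives A_9.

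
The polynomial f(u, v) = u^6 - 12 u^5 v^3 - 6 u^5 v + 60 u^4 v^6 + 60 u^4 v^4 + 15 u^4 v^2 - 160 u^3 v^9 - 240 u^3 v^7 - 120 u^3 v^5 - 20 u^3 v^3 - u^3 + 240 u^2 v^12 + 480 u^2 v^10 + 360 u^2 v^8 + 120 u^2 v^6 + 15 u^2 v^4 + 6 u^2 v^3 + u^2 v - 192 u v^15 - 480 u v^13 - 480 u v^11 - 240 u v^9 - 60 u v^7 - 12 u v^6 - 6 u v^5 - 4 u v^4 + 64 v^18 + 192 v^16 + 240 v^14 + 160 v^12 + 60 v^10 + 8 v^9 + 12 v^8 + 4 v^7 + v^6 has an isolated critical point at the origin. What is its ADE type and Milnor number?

Type D7, Milnor number mu = 7.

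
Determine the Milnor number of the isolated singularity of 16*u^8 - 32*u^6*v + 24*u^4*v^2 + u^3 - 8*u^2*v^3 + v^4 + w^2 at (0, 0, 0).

6

The Hessian of f at 0 has rank 1. Corank 2; j^3 = u^3 is a perfect cube, so E-series; the 4-jet and mu = 6 give E_6.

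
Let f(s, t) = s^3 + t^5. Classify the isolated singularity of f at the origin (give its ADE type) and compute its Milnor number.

The Hessian of f at 0 has rank 0. Corank 2; j^3 = s^3 is a perfect cube, so E-series; the 5-jet and mu = 8 give E_8.

Type E_{8}, Milnor number mu = 8.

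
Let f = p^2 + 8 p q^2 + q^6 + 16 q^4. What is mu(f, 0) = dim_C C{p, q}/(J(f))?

The Hessian of f at 0 is [[2, 0], [0, 0]] with rank 1, so corank 1. A Groebner basis of the Jacobian ideal J(f) in C{p,q} is {p^3, p^2*q, p/4 + q^2}; counting standard monomials gives mu = 5. Corank 1: A-series; mu = 5 gives A_5.

5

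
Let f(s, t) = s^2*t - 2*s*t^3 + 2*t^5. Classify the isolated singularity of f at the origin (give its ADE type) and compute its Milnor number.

Type D_6, Milnor number mu = 6.

The Hessian of f at 0 has rank 0. Corank 2; j^3 = s^2*t has shape L^2 M (L != M), so D-series; mu = 6 gives D_6.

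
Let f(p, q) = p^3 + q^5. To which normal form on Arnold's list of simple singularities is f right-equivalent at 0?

The Hessian of f at 0 is [[0, 0], [0, 0]] with rank 0, so corank 2. A Groebner basis of the Jacobian ideal J(f) in C{p,q} is {q^4, p^2}; counting standard monomials gives mu = 8. Corank 2; j^3 = p^3 is a perfect cube, so E-series; the 5-jet and mu = 8 give E_8.

E_8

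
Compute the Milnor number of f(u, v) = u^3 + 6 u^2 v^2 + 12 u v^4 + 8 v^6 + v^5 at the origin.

The Hessian of f at 0 is [[0, 0], [0, 0]] with rank 0, so corank 2. A Groebner basis of the Jacobian ideal J(f) in C{u,v} is {v^4, u^3, u^2/4 + u*v^2}; counting standard monomials gives mu = 8. Corank 2; j^3 = u^3 is a perfect cube, so E-series; the 5-jet and mu = 8 give E_8.

8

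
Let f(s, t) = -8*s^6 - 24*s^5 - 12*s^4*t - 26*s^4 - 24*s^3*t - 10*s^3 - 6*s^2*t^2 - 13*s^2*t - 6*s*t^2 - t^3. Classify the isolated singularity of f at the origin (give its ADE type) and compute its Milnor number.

Type D_4, Milnor number mu = 4.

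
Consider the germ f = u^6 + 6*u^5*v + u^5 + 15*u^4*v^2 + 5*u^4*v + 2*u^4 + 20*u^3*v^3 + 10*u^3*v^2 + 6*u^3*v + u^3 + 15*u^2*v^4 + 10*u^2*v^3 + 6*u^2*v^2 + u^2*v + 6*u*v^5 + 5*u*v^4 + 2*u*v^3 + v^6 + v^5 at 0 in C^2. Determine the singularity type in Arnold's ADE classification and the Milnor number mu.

Type D_7, Milnor number mu = 7.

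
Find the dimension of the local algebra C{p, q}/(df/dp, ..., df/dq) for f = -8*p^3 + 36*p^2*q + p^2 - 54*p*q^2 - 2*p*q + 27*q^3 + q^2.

The Hessian of f at 0 has rank 1. Corank 1: A-series; mu = 2 gives A_2.

2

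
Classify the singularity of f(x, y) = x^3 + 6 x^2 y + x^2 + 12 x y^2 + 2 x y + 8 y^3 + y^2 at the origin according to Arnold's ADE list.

A_2

The Hessian of f at 0 has rank 1. Corank 1: A-series; mu = 2 gives A_2.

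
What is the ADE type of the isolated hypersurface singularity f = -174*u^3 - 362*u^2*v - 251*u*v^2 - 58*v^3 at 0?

D_4

The Hessian of f at 0 has rank 0. Corank 2; j^3 = -(3*u + 2*v)*(58*u^2 + 82*u*v + 29*v^2) splits into three distinct lines over C (the quadratic factor has nonzero discriminant), so D_4.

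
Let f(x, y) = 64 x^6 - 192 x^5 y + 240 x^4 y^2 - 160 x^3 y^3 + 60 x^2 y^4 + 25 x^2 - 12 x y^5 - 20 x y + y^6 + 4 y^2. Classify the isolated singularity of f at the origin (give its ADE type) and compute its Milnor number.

Type A_5, Milnor number mu = 5.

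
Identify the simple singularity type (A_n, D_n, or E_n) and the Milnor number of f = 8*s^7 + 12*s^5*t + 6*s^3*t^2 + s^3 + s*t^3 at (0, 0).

The Hessian of f at 0 is [[0, 0], [0, 0]] with rank 0, so corank 2. A Groebner basis of the Jacobian ideal J(f) in C{s,t} is {s^3, s*t^2, 3*s^2 + t^3}; counting standard monomials gives mu = 7. Corank 2; j^3 = s^3 is a perfect cube, so E-series; the 4-jet and mu = 7 give E_7.

Type E_7, Milnor number mu = 7.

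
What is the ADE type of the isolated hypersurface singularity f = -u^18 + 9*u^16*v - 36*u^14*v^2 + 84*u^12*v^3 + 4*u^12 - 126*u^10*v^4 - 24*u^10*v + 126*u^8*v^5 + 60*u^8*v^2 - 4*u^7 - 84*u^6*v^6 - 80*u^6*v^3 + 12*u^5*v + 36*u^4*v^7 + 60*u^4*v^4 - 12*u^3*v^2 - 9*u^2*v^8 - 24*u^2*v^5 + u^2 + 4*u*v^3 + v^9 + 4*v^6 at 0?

The Hessian of f at 0 has rank 1. Corank 1: A-series; mu = 8 gives A_8.

A_{8}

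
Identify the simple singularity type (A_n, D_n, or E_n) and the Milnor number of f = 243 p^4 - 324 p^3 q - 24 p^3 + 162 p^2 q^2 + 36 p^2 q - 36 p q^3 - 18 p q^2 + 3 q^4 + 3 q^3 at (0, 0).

Type E_{6}, Milnor number mu = 6.

The Hessian of f at 0 has rank 0. Corank 2; j^3 = -3*(2*p - q)^3 is a perfect cube, so E-series; the 4-jet and mu = 6 give E_6.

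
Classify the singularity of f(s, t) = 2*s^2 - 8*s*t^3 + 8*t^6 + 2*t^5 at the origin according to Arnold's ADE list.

The Hessian of f at 0 has rank 1. Corank 1: A-series; mu = 4 gives A_4.

A4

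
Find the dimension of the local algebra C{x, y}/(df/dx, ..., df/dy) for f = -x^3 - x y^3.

7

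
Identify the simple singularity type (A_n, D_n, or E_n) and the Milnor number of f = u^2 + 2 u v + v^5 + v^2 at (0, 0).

Type A_4, Milnor number mu = 4.

The Hessian of f at 0 is [[2, 2], [2, 2]] with rank 1, so corank 1. A Groebner basis of the Jacobian ideal J(f) in C{u,v} is {v^4, u + v}; counting standard monomials gives mu = 4. Corank 1: A-series; mu = 4 gives A_4.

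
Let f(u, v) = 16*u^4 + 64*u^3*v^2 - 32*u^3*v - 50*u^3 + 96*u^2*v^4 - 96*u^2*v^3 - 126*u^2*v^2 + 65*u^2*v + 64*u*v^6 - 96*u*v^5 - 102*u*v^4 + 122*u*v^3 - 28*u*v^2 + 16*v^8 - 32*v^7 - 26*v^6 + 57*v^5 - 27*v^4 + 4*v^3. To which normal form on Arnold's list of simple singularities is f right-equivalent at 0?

D_{5}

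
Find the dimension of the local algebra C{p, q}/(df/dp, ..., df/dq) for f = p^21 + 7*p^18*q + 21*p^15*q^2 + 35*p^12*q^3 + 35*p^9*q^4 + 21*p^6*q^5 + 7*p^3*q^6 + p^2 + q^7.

6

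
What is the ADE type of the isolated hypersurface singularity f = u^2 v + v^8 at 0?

D_9

The Hessian of f at 0 has rank 0. Corank 2; j^3 = u^2*v has shape L^2 M (L != M), so D-series; mu = 9 gives D_9.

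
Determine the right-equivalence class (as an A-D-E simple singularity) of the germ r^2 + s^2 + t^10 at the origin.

The Hessian of f at 0 has rank 2. Corank 1: A-series; mu = 9 gives A_9.

A9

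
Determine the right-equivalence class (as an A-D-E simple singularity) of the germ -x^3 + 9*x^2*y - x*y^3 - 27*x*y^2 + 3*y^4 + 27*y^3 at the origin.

E7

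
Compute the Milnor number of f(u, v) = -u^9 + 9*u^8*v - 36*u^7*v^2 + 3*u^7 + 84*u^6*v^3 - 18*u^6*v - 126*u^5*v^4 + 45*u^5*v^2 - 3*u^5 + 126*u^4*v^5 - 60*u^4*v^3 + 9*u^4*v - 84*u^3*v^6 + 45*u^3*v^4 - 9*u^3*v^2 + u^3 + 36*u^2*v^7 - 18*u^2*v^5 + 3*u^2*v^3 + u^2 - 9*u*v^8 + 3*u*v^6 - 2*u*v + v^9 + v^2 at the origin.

The Hessian of f at 0 is [[2, -2], [-2, 2]] with rank 1, so corank 1. A Groebner basis of the Jacobian ideal J(f) in C{u,v} is {v^2, u - v}; counting standard monomials gives mu = 2. Corank 1: A-series; mu = 2 gives A_2.

2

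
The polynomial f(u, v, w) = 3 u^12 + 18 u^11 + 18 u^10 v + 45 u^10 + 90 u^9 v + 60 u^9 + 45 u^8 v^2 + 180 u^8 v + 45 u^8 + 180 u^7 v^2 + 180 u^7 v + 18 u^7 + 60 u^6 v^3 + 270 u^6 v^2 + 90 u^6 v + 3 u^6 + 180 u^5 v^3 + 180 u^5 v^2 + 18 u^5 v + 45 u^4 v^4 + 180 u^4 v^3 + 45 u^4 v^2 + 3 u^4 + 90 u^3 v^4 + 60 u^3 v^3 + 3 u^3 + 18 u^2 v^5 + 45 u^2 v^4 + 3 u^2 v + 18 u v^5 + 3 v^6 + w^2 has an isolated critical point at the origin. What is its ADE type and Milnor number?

Type D_{7}, Milnor number mu = 7.

The Hessian of f at 0 is [[0, 0, 0], [0, 0, 0], [0, 0, 2]] with rank 1, so corank 2. A Groebner basis of the Jacobian ideal J(f) in C{u,v,w} is {-u*v/6 + v^5, u*v^2, u^2 + u*v, w}; counting standard monomials gives mu = 7. Corank 2; j^3 = 3*u^2*(u + v) has shape L^2 M (L != M), so D-series; mu = 7 gives D_7.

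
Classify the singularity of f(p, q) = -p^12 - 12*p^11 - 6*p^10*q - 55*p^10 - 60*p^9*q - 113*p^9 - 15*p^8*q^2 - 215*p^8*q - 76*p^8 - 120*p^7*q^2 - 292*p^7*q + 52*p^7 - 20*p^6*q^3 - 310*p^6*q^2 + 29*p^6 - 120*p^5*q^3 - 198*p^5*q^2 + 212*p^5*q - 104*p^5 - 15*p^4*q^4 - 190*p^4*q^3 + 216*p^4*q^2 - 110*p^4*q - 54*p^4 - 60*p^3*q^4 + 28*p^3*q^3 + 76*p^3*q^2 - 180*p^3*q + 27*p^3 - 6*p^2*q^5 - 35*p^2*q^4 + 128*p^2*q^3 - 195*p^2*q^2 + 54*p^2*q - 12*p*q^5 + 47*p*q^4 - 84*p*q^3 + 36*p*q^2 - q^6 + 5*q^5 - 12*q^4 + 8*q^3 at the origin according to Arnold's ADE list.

E8

The Hessian of f at 0 is [[0, 0], [0, 0]] with rank 0, so corank 2. A Groebner basis of the Jacobian ideal J(f) in C{p,q} is {-3645*p^2/496 + p*q^3 - 945*p*q^2/248 - 1215*p*q/124 - 315*q^3/124 - 405*q^2/124, 729*p^2/62 + 189*p*q^2/31 + 486*p*q/31 + q^4 + 126*q^3/31 + 162*q^2/31, p^3 + 63*p^2/124 - 199*p*q^2/186 + 21*p*q/31 - 349*q^3/837 + 7*q^2/31, p^2*q - 63*p^2/248 + 149*p*q^2/124 - 21*p*q/62 + 199*q^3/558 - 7*q^2/62}; counting standard monomials gives mu = 8. Corank 2; j^3 = (3*p + 2*q)^3 is a perfect cube, so E-series; the 5-jet and mu = 8 give E_8.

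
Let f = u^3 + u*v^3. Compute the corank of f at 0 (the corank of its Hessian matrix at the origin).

The Hessian at 0 is [[0, 0], [0, 0]] of rank 0; hence corank 2.

2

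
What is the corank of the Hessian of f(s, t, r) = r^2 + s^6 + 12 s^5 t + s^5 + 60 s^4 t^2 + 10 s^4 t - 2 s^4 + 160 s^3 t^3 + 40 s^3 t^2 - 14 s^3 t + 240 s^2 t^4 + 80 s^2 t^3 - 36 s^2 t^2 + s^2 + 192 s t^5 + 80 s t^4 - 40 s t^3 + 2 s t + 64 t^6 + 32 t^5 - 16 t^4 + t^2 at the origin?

1

The Hessian at 0 is [[2, 2, 0], [2, 2, 0], [0, 0, 2]] of rank 2; hence corank 1.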